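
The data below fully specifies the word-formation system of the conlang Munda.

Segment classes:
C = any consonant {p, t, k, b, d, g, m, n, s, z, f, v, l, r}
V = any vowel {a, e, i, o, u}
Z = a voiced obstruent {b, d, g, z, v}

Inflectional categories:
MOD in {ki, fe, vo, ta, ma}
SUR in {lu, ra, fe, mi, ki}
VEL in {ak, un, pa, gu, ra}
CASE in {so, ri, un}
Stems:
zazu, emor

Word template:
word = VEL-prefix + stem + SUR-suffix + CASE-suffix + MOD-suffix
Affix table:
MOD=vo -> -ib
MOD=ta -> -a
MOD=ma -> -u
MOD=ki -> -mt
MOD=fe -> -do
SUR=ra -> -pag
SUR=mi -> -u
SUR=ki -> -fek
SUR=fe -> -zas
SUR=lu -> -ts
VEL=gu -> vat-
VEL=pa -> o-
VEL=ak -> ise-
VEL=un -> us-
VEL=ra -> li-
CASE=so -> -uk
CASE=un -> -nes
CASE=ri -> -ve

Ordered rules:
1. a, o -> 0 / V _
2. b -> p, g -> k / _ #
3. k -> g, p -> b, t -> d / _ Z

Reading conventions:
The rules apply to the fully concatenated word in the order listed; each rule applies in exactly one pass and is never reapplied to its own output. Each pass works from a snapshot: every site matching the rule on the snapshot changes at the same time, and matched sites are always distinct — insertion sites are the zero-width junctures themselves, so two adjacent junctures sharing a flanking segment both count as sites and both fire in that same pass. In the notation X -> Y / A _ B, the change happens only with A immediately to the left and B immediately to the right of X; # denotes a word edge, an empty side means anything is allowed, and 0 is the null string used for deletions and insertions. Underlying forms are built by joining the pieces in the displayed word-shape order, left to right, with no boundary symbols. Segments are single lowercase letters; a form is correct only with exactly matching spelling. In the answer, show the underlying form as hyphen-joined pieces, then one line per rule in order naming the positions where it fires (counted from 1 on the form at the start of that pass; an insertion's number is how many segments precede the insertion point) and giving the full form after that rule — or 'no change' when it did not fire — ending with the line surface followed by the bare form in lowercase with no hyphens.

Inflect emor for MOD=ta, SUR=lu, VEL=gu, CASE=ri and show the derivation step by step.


underlying: vat-emor-ts-ve-a
1. a, o -> 0 / V _: fires at position(s) 12: vatemortsve
2. b -> p, g -> k / _ #: no change
3. k -> g, p -> b, t -> d / _ Z: no change
surface: vatemortsve


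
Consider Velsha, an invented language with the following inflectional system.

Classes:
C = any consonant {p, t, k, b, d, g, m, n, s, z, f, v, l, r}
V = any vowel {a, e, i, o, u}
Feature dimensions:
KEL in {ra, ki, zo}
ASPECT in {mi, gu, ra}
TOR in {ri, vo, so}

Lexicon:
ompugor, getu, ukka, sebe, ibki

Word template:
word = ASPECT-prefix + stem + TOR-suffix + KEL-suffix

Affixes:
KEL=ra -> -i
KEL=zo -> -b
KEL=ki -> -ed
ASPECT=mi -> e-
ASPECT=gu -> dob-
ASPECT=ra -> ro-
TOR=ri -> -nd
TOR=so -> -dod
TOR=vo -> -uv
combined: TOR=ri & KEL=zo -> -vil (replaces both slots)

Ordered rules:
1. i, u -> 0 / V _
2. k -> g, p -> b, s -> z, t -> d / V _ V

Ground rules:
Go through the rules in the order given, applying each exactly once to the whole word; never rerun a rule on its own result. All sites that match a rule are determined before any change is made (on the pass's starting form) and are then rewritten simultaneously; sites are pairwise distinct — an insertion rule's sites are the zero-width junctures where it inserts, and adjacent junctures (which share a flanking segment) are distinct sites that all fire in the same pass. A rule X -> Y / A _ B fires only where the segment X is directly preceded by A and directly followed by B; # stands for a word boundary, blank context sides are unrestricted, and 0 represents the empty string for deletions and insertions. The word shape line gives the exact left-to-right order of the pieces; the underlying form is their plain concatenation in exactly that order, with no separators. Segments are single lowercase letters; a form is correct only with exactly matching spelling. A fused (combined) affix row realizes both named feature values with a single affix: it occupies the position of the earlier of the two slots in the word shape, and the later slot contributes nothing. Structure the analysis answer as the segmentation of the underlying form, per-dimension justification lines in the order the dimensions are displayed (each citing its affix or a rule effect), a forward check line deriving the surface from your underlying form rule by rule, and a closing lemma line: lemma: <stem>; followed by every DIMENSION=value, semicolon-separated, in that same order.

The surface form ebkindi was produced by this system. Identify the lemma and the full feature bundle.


underlying: e-ibki-nd-i
KEL=ra - signalled by the affix -i
ASPECT=mi - signalled by the affix e-
TOR=ri - signalled by the affix -nd
check: eibkindi -> ebkindi -> ebkindi
lemma: ibki; KEL=ra; ASPECT=mi; TOR=ri


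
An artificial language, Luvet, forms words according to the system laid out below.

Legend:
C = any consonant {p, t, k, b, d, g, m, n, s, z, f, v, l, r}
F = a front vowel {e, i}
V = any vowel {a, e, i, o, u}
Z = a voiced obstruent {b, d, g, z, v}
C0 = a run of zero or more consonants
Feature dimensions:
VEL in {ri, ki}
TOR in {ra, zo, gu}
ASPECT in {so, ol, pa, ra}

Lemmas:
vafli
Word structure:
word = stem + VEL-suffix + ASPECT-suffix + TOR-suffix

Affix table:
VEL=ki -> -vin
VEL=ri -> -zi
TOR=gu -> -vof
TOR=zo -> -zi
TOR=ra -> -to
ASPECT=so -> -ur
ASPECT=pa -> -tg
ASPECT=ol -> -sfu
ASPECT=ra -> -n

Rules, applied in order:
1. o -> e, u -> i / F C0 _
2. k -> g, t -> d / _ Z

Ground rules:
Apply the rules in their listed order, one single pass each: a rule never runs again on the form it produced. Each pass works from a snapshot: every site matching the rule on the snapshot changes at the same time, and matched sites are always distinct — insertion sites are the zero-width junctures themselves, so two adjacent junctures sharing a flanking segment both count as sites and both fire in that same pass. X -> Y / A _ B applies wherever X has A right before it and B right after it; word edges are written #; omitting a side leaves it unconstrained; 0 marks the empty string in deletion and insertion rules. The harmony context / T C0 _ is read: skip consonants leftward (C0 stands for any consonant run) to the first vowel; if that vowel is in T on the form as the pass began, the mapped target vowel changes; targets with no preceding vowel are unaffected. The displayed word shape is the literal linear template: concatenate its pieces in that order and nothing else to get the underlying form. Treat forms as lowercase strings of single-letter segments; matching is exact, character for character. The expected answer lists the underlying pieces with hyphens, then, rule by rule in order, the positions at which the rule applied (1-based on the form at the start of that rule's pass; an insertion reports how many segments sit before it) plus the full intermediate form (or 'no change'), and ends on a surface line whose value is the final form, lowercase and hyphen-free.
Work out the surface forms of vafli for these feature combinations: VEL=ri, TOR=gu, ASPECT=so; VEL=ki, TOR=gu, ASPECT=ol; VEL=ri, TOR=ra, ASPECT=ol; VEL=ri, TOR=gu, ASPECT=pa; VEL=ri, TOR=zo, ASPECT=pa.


cell VEL=ri, TOR=gu, ASPECT=so:
underlying: vafli-zi-ur-vof
1. o -> e, u -> i / F C0 _: fires at position(s) 8: vafliziirvof
2. k -> g, t -> d / _ Z: no change
surface: vafliziirvof

cell VEL=ki, TOR=gu, ASPECT=ol:
underlying: vafli-vin-sfu-vof
1. o -> e, u -> i / F C0 _: fires at position(s) 11: vaflivinsfivof
2. k -> g, t -> d / _ Z: no change
surface: vaflivinsfivof

cell VEL=ri, TOR=ra, ASPECT=ol:
underlying: vafli-zi-sfu-to
1. o -> e, u -> i / F C0 _: fires at position(s) 10: vaflizisfito
2. k -> g, t -> d / _ Z: no change
surface: vaflizisfito

cell VEL=ri, TOR=gu, ASPECT=pa:
underlying: vafli-zi-tg-vof
1. o -> e, u -> i / F C0 _: fires at position(s) 11: vaflizitgvef
2. k -> g, t -> d / _ Z: fires at position(s) 8: vaflizidgvef
surface: vaflizidgvef

cell VEL=ri, TOR=zo, ASPECT=pa:
underlying: vafli-zi-tg-zi
1. o -> e, u -> i / F C0 _: no change
2. k -> g, t -> d / _ Z: fires at position(s) 8: vaflizidgzi
surface: vaflizidgzi


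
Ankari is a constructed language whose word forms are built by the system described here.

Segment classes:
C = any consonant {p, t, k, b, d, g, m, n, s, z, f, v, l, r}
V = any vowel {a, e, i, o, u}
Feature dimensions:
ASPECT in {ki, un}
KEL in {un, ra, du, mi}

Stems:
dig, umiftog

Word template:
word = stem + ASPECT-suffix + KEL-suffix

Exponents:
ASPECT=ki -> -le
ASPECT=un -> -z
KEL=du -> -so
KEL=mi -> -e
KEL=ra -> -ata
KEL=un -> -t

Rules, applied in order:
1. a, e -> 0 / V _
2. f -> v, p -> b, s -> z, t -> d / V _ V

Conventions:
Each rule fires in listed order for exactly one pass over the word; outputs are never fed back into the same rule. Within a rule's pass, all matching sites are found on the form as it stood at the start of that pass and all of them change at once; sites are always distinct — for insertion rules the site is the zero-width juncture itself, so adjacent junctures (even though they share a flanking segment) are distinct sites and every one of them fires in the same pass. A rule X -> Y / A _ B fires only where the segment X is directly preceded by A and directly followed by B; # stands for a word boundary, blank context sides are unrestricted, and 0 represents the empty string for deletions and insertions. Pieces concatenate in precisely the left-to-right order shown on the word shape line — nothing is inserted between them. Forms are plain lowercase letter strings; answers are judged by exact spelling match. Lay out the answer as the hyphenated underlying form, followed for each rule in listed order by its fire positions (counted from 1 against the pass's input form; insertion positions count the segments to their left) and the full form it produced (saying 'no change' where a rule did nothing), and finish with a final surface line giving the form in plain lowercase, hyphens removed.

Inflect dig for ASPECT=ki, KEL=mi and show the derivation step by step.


underlying: dig-le-e
1. a, e -> 0 / V _: fires at position(s) 6: digle
2. f -> v, p -> b, s -> z, t -> d / V _ V: no change
surface: digle


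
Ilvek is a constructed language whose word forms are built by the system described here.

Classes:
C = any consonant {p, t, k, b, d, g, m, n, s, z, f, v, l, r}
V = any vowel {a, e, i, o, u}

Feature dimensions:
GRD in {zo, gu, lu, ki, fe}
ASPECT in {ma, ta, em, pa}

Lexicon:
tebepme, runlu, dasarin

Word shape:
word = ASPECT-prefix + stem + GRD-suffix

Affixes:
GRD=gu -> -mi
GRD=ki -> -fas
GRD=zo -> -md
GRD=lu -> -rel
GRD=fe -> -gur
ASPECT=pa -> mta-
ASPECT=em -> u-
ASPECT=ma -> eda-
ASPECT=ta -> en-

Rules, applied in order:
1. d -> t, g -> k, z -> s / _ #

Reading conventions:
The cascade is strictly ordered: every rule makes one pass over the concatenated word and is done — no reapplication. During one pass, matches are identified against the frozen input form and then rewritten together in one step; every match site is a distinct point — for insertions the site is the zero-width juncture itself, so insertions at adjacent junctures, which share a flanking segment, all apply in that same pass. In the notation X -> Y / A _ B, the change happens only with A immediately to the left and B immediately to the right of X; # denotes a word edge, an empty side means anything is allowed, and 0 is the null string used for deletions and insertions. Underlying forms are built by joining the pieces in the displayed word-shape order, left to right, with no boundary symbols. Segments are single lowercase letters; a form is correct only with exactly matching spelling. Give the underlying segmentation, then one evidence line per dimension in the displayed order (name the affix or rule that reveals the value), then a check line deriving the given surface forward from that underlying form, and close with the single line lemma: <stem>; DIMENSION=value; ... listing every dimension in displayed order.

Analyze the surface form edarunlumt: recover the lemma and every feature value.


underlying: eda-runlu-md
GRD=zo - signalled by the affix -md
ASPECT=ma - signalled by the affix eda-
check: edarunlumd -> edarunlumt
lemma: runlu; GRD=zo; ASPECT=ma


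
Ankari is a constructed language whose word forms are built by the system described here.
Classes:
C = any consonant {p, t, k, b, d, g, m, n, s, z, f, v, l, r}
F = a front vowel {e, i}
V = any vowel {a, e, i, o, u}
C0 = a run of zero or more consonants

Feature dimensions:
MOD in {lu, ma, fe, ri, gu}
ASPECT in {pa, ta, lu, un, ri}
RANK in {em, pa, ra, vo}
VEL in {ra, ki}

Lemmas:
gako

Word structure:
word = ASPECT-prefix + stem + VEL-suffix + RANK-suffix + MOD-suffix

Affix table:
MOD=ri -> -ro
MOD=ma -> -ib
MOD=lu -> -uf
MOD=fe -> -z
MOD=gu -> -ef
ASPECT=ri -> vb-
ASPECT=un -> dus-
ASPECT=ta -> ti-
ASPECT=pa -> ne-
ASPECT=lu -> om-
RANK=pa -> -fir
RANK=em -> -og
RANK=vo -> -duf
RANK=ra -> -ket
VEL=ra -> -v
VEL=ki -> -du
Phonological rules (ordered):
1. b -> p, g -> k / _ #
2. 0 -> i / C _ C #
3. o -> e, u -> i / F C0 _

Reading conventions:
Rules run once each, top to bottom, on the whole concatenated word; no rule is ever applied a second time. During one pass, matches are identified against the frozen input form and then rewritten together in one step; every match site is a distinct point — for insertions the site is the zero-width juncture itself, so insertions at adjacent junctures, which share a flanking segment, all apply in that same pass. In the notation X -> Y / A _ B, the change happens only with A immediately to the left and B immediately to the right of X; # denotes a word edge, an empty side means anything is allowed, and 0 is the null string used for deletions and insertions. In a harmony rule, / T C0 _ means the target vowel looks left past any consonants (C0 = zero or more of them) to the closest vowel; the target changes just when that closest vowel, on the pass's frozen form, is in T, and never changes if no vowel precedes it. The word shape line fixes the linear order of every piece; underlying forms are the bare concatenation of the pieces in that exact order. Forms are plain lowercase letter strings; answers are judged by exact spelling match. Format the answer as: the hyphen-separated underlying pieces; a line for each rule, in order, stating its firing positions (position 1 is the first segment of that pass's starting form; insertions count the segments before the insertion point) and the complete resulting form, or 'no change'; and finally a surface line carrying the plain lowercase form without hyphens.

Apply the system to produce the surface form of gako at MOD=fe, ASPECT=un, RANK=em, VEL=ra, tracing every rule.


underlying: dus-gako-v-og-z
1. b -> p, g -> k / _ #: no change
2. 0 -> i / C _ C #: inserts after position(s) 10: dusgakovogiz
3. o -> e, u -> i / F C0 _: no change
surface: dusgakovogiz


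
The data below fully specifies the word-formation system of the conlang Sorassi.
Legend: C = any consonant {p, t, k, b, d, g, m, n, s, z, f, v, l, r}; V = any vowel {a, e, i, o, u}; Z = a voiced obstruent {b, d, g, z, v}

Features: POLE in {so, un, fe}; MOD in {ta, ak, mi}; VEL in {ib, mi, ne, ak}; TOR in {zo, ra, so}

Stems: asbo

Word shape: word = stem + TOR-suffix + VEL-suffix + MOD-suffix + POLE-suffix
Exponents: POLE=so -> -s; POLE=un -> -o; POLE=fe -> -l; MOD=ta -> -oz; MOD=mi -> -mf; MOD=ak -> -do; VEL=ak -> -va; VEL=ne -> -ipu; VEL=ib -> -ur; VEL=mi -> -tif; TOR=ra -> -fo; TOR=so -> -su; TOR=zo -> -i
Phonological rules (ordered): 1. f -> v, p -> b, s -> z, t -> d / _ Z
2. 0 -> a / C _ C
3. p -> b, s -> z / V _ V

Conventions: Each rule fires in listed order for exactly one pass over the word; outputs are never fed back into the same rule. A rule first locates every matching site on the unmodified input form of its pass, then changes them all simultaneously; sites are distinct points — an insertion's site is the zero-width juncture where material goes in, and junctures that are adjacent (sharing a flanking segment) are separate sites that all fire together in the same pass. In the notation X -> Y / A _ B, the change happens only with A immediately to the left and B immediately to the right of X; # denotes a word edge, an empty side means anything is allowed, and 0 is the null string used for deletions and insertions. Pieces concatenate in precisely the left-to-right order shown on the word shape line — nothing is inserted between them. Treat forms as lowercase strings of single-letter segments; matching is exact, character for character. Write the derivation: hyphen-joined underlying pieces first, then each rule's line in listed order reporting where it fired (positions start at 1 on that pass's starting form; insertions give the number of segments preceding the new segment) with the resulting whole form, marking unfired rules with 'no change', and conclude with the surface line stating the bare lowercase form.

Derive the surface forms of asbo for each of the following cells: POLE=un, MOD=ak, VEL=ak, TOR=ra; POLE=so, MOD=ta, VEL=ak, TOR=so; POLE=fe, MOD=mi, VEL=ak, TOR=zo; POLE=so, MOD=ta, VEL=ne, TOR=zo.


cell POLE=un, MOD=ak, VEL=ak, TOR=ra:
underlying: asbo-fo-va-do-o
1. f -> v, p -> b, s -> z, t -> d / _ Z: fires at position(s) 2: azbofovadoo
2. 0 -> a / C _ C: inserts after position(s) 2: azabofovadoo
3. p -> b, s -> z / V _ V: no change
surface: azabofovadoo

cell POLE=so, MOD=ta, VEL=ak, TOR=so:
underlying: asbo-su-va-oz-s
1. f -> v, p -> b, s -> z, t -> d / _ Z: fires at position(s) 2: azbosuvaozs
2. 0 -> a / C _ C: inserts after position(s) 2, 10: azabosuvaozas
3. p -> b, s -> z / V _ V: fires at position(s) 6: azabozuvaozas
surface: azabozuvaozas

cell POLE=fe, MOD=mi, VEL=ak, TOR=zo:
underlying: asbo-i-va-mf-l
1. f -> v, p -> b, s -> z, t -> d / _ Z: fires at position(s) 2: azboivamfl
2. 0 -> a / C _ C: inserts after position(s) 2, 8, 9: azaboivamafal
3. p -> b, s -> z / V _ V: no change
surface: azaboivamafal

cell POLE=so, MOD=ta, VEL=ne, TOR=zo:
underlying: asbo-i-ipu-oz-s
1. f -> v, p -> b, s -> z, t -> d / _ Z: fires at position(s) 2: azboiipuozs
2. 0 -> a / C _ C: inserts after position(s) 2, 10: azaboiipuozas
3. p -> b, s -> z / V _ V: fires at position(s) 8: azaboiibuozas
surface: azaboiibuozas


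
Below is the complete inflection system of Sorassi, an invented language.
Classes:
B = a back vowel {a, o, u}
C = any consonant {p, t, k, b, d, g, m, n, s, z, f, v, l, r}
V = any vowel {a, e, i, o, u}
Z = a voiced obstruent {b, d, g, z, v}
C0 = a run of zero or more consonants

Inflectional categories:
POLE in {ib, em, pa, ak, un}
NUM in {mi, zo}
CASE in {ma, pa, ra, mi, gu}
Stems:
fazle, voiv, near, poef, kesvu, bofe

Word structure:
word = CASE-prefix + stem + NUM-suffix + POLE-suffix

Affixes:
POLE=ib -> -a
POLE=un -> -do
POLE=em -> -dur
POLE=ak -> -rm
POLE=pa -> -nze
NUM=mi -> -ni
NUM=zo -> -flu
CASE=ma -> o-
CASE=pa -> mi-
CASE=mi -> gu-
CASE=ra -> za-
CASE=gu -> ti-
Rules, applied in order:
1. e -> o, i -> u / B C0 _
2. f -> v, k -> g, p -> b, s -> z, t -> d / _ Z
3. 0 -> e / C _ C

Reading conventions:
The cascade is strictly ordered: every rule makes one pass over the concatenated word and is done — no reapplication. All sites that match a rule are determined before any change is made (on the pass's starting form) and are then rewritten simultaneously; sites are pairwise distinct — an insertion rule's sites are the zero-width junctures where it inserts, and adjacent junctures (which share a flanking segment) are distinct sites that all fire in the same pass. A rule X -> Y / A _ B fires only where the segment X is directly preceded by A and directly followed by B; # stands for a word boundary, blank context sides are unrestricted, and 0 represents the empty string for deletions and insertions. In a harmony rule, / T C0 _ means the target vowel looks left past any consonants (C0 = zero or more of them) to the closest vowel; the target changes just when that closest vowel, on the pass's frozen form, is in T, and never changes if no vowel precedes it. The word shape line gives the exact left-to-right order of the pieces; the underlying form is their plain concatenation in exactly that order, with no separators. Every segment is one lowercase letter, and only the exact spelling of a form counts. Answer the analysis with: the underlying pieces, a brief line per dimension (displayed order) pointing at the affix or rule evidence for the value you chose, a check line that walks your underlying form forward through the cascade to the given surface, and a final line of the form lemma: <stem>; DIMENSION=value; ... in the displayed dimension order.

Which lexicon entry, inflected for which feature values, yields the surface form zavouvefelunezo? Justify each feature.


underlying: za-voiv-flu-nze
POLE=pa - signalled by the affix -nze
NUM=zo - signalled by the affix -flu
CASE=ra - signalled by the affix za-
check: zavoivflunze -> zavouvflunzo -> zavouvflunzo -> zavouvefelunezo
lemma: voiv; POLE=pa; NUM=zo; CASE=ra


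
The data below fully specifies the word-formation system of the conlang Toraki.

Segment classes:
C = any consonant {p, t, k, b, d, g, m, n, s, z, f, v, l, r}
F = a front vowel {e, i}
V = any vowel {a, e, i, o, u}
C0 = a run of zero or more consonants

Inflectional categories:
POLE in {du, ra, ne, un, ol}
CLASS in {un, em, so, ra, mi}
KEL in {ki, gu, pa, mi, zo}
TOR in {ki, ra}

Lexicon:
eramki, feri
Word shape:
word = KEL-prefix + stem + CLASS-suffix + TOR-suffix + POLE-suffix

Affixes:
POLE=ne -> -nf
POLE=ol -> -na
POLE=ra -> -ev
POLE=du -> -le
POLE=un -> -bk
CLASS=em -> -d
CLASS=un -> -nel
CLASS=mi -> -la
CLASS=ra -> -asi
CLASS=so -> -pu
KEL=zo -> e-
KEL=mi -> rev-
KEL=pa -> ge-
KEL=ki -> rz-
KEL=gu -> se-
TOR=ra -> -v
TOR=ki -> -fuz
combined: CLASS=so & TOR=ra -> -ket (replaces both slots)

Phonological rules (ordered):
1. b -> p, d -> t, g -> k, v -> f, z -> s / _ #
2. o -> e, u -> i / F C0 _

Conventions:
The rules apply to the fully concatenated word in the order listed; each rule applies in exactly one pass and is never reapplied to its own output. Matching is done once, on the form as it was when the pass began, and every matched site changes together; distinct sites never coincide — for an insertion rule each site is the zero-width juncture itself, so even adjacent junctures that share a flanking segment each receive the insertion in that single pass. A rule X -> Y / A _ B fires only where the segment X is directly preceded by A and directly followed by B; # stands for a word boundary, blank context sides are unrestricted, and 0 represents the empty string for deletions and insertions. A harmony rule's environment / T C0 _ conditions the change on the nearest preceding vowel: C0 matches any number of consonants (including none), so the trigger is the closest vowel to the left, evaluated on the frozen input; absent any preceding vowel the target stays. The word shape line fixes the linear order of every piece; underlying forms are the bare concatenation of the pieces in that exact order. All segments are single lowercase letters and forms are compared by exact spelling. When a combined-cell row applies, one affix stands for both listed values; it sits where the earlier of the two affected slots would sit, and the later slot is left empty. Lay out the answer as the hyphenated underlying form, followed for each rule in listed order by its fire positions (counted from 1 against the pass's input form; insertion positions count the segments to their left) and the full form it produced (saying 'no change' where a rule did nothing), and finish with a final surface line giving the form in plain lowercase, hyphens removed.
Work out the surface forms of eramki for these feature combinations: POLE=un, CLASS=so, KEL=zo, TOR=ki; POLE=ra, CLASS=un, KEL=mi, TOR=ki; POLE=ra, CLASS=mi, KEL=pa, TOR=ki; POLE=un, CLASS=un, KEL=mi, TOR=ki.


cell POLE=un, CLASS=so, KEL=zo, TOR=ki:
underlying: e-eramki-pu-fuz-bk
1. b -> p, d -> t, g -> k, v -> f, z -> s / _ #: no change
2. o -> e, u -> i / F C0 _: fires at position(s) 9: eeramkipifuzbk
surface: eeramkipifuzbk

cell POLE=ra, CLASS=un, KEL=mi, TOR=ki:
underlying: rev-eramki-nel-fuz-ev
1. b -> p, d -> t, g -> k, v -> f, z -> s / _ #: fires at position(s) 17: reveramkinelfuzef
2. o -> e, u -> i / F C0 _: fires at position(s) 14: reveramkinelfizef
surface: reveramkinelfizef

cell POLE=ra, CLASS=mi, KEL=pa, TOR=ki:
underlying: ge-eramki-la-fuz-ev
1. b -> p, d -> t, g -> k, v -> f, z -> s / _ #: fires at position(s) 15: geeramkilafuzef
2. o -> e, u -> i / F C0 _: no change
surface: geeramkilafuzef

cell POLE=un, CLASS=un, KEL=mi, TOR=ki:
underlying: rev-eramki-nel-fuz-bk
1. b -> p, d -> t, g -> k, v -> f, z -> s / _ #: no change
2. o -> e, u -> i / F C0 _: fires at position(s) 14: reveramkinelfizbk
surface: reveramkinelfizbk


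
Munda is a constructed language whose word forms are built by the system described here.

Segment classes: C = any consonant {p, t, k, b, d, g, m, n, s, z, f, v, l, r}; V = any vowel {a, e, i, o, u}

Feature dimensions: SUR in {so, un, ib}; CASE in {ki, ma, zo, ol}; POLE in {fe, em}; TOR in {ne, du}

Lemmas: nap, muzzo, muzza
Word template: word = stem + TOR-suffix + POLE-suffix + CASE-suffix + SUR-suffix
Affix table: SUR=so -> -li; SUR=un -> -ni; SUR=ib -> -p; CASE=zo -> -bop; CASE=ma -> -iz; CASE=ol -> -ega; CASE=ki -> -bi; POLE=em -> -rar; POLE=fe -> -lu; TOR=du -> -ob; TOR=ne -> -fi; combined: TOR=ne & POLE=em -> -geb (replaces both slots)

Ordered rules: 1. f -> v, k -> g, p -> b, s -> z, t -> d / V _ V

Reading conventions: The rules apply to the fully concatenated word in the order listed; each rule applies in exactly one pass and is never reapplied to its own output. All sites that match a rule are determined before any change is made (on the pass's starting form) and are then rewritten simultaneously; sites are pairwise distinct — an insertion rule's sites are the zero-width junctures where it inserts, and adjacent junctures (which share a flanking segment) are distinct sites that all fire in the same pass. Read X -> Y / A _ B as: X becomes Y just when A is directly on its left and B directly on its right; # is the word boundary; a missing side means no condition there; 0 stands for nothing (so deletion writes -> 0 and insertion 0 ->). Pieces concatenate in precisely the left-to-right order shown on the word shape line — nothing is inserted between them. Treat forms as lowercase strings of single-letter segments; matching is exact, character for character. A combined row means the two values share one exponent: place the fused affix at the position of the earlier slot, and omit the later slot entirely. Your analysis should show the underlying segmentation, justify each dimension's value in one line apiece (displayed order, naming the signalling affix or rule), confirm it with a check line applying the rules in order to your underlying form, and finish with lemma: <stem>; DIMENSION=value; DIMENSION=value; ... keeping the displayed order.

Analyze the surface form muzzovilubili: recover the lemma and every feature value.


underlying: muzzo-fi-lu-bi-li
SUR=so - signalled by the affix -li
CASE=ki - signalled by the affix -bi
POLE=fe - signalled by the affix -lu
TOR=ne - signalled by the affix -fi
check: muzzofilubili -> muzzovilubili
lemma: muzzo; SUR=so; CASE=ki; POLE=fe; TOR=ne


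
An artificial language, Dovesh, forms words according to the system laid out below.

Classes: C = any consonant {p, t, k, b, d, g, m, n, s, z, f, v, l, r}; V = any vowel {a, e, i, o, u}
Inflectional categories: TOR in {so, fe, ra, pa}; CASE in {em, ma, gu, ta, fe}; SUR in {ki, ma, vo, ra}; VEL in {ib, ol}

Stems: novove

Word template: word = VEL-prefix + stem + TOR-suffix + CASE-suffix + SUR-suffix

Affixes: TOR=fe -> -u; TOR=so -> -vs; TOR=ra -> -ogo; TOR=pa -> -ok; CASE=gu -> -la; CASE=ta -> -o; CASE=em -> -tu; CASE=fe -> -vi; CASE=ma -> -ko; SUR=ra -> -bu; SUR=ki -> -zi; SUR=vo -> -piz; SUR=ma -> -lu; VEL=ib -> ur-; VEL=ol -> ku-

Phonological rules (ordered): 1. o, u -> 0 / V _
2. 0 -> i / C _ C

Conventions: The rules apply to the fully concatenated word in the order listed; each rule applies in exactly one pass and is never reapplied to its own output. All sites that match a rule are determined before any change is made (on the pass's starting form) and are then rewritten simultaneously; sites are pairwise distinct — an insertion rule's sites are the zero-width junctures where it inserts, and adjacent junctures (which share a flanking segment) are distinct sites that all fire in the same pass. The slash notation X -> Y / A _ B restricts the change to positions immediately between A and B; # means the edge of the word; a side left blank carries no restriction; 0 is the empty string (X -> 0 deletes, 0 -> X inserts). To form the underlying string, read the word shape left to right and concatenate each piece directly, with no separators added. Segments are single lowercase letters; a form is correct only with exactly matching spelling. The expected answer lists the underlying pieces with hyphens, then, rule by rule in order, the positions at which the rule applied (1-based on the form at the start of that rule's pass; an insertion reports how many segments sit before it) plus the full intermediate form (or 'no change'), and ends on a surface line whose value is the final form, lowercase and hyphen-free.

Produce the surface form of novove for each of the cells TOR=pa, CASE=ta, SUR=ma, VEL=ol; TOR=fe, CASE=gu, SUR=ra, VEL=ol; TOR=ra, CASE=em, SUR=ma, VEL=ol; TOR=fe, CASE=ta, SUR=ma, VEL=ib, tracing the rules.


cell TOR=pa, CASE=ta, SUR=ma, VEL=ol:
underlying: ku-novove-ok-o-lu
1. o, u -> 0 / V _: fires at position(s) 9: kunovovekolu
2. 0 -> i / C _ C: no change
surface: kunovovekolu

cell TOR=fe, CASE=gu, SUR=ra, VEL=ol:
underlying: ku-novove-u-la-bu
1. o, u -> 0 / V _: fires at position(s) 9: kunovovelabu
2. 0 -> i / C _ C: no change
surface: kunovovelabu

cell TOR=ra, CASE=em, SUR=ma, VEL=ol:
underlying: ku-novove-ogo-tu-lu
1. o, u -> 0 / V _: fires at position(s) 9: kunovovegotulu
2. 0 -> i / C _ C: no change
surface: kunovovegotulu

cell TOR=fe, CASE=ta, SUR=ma, VEL=ib:
underlying: ur-novove-u-o-lu
1. o, u -> 0 / V _: fires at position(s) 9, 10: urnovovelu
2. 0 -> i / C _ C: inserts after position(s) 2: urinovovelu
surface: urinovovelu


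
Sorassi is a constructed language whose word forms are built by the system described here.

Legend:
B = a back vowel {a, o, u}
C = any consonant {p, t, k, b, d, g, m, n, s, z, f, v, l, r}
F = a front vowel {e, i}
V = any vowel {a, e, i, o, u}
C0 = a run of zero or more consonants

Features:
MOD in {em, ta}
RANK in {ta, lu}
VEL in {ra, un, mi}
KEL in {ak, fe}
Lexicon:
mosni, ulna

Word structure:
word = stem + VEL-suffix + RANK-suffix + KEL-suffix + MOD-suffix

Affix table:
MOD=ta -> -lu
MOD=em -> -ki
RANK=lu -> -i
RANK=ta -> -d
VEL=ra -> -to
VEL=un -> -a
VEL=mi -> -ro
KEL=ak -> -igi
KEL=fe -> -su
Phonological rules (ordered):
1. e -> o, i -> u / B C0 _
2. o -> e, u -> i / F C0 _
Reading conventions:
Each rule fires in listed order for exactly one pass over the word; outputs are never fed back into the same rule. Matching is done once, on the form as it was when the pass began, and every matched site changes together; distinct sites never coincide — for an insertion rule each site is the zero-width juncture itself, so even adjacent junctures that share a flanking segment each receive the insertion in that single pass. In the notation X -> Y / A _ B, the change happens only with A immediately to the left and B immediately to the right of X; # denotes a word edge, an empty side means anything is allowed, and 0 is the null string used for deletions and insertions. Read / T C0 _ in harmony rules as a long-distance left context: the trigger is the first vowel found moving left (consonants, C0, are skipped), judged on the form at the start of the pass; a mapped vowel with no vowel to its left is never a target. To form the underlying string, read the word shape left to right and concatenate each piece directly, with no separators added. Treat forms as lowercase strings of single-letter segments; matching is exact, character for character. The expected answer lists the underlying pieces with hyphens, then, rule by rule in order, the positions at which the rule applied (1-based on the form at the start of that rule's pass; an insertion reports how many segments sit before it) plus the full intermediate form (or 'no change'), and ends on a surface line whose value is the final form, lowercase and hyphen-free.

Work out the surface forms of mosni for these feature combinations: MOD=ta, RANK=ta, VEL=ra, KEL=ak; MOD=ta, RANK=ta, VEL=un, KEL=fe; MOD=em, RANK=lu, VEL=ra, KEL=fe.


cell MOD=ta, RANK=ta, VEL=ra, KEL=ak:
underlying: mosni-to-d-igi-lu
1. e -> o, i -> u / B C0 _: fires at position(s) 5, 9: mosnutodugilu
2. o -> e, u -> i / F C0 _: fires at position(s) 13: mosnutodugili
surface: mosnutodugili

cell MOD=ta, RANK=ta, VEL=un, KEL=fe:
underlying: mosni-a-d-su-lu
1. e -> o, i -> u / B C0 _: fires at position(s) 5: mosnuadsulu
2. o -> e, u -> i / F C0 _: no change
surface: mosnuadsulu

cell MOD=em, RANK=lu, VEL=ra, KEL=fe:
underlying: mosni-to-i-su-ki
1. e -> o, i -> u / B C0 _: fires at position(s) 5, 8, 12: mosnutousuku
2. o -> e, u -> i / F C0 _: no change
surface: mosnutousuku


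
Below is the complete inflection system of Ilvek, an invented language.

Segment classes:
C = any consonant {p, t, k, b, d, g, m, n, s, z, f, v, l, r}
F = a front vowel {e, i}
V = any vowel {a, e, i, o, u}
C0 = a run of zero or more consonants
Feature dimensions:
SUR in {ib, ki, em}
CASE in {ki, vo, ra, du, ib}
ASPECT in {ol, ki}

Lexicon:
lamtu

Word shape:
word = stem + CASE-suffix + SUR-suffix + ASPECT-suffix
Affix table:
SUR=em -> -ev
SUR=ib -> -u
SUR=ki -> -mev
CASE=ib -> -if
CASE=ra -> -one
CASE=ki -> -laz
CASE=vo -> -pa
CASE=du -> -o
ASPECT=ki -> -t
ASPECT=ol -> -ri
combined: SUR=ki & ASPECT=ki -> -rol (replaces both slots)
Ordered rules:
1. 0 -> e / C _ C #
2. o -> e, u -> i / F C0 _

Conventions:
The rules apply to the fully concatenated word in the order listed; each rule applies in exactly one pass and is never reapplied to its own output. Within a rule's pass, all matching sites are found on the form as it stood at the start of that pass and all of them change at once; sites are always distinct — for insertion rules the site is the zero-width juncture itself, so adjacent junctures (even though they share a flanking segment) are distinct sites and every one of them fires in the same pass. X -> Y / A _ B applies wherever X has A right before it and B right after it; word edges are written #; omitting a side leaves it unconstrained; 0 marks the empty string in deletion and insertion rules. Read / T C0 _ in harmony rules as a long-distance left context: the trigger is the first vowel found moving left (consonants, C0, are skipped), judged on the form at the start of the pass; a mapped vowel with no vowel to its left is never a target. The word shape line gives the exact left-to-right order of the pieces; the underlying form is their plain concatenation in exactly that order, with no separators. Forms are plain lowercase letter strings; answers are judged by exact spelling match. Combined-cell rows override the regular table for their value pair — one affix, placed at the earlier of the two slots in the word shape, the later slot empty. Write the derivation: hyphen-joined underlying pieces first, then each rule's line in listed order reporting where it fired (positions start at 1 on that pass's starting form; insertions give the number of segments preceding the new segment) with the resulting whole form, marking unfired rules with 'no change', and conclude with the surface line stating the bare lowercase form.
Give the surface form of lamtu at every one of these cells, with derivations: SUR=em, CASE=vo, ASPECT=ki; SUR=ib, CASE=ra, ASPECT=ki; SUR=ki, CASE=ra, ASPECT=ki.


cell SUR=em, CASE=vo, ASPECT=ki:
underlying: lamtu-pa-ev-t
1. 0 -> e / C _ C #: inserts after position(s) 9: lamtupaevet
2. o -> e, u -> i / F C0 _: no change
surface: lamtupaevet

cell SUR=ib, CASE=ra, ASPECT=ki:
underlying: lamtu-one-u-t
1. 0 -> e / C _ C #: no change
2. o -> e, u -> i / F C0 _: fires at position(s) 9: lamtuoneit
surface: lamtuoneit

cell SUR=ki, CASE=ra, ASPECT=ki:
underlying: lamtu-one-rol
1. 0 -> e / C _ C #: no change
2. o -> e, u -> i / F C0 _: fires at position(s) 10: lamtuonerel
surface: lamtuonerel


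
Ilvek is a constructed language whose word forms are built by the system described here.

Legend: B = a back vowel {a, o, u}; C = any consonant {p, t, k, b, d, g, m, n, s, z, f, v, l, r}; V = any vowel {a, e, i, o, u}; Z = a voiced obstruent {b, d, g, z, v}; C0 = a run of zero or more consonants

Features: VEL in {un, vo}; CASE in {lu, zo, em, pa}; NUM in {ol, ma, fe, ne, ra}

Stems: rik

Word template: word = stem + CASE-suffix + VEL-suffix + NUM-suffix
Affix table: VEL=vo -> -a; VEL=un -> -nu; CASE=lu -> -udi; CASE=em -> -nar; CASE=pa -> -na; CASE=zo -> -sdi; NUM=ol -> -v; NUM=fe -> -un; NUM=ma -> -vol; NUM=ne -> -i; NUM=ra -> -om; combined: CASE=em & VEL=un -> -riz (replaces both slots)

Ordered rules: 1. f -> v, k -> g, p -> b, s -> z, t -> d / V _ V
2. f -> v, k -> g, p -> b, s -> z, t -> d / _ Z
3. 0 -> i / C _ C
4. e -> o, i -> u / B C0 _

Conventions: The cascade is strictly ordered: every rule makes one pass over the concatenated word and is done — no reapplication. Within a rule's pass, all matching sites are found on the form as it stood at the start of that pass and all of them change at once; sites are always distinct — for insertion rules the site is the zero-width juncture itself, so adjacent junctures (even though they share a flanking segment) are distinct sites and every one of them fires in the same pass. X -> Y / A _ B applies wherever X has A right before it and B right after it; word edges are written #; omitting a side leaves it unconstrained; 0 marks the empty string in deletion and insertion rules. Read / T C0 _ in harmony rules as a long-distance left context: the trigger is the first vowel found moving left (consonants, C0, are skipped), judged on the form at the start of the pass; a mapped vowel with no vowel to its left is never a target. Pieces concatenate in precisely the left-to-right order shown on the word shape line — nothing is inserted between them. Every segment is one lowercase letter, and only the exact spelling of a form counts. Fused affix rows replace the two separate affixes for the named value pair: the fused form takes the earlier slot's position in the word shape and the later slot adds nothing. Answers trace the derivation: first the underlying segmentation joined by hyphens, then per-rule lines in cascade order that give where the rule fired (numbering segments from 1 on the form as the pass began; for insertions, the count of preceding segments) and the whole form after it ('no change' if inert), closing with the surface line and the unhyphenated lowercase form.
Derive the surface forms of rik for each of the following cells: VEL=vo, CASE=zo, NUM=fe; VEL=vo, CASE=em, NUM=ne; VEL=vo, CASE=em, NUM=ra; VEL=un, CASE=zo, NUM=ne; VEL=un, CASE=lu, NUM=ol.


cell VEL=vo, CASE=zo, NUM=fe:
underlying: rik-sdi-a-un
1. f -> v, k -> g, p -> b, s -> z, t -> d / V _ V: no change
2. f -> v, k -> g, p -> b, s -> z, t -> d / _ Z: fires at position(s) 4: rikzdiaun
3. 0 -> i / C _ C: inserts after position(s) 3, 4: rikizidiaun
4. e -> o, i -> u / B C0 _: no change
surface: rikizidiaun

cell VEL=vo, CASE=em, NUM=ne:
underlying: rik-nar-a-i
1. f -> v, k -> g, p -> b, s -> z, t -> d / V _ V: no change
2. f -> v, k -> g, p -> b, s -> z, t -> d / _ Z: no change
3. 0 -> i / C _ C: inserts after position(s) 3: rikinarai
4. e -> o, i -> u / B C0 _: fires at position(s) 9: rikinarau
surface: rikinarau

cell VEL=vo, CASE=em, NUM=ra:
underlying: rik-nar-a-om
1. f -> v, k -> g, p -> b, s -> z, t -> d / V _ V: no change
2. f -> v, k -> g, p -> b, s -> z, t -> d / _ Z: no change
3. 0 -> i / C _ C: inserts after position(s) 3: rikinaraom
4. e -> o, i -> u / B C0 _: no change
surface: rikinaraom

cell VEL=un, CASE=zo, NUM=ne:
underlying: rik-sdi-nu-i
1. f -> v, k -> g, p -> b, s -> z, t -> d / V _ V: no change
2. f -> v, k -> g, p -> b, s -> z, t -> d / _ Z: fires at position(s) 4: rikzdinui
3. 0 -> i / C _ C: inserts after position(s) 3, 4: rikizidinui
4. e -> o, i -> u / B C0 _: fires at position(s) 11: rikizidinuu
surface: rikizidinuu

cell VEL=un, CASE=lu, NUM=ol:
underlying: rik-udi-nu-v
1. f -> v, k -> g, p -> b, s -> z, t -> d / V _ V: fires at position(s) 3: rigudinuv
2. f -> v, k -> g, p -> b, s -> z, t -> d / _ Z: no change
3. 0 -> i / C _ C: no change
4. e -> o, i -> u / B C0 _: fires at position(s) 6: rigudunuv
surface: rigudunuv
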